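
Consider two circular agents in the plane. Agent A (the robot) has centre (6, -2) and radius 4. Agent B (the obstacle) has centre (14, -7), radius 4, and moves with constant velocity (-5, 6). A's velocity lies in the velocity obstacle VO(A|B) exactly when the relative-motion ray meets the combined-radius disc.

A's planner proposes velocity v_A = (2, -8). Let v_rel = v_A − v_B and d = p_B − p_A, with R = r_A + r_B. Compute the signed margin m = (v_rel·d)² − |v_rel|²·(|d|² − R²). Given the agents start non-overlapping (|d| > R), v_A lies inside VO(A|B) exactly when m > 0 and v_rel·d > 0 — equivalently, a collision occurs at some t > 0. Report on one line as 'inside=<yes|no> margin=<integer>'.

d = (8, -5),  |d|² = 89;  R = 4+4 = 8,  c = 89−8² = 25
v_rel = (7, -14),  |v_rel|² = 245;  v_rel·d = (7)·(8) + (-14)·(-5) = 126
245·t² − 252·t + 25 = 0  ⇒  m = 126² − 245·25 = 9751
m = 9751 > 0,  v_rel·d = 126 > 0  ⇒  inside

inside=yes margin=9751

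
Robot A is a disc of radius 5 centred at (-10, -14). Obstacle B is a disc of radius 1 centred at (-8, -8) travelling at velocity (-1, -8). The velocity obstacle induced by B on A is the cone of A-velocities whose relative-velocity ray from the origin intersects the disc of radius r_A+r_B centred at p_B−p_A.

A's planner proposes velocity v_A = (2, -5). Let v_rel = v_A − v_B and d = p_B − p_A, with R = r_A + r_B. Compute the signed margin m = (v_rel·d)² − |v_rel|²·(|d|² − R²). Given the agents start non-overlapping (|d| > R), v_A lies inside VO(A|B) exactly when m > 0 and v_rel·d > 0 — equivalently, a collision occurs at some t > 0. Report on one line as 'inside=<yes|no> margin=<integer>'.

d = (2, 6),  |d|² = 40;  R = 5+1 = 6,  c = 40−6² = 4
v_rel = (3, 3),  |v_rel|² = 18;  v_rel·d = (3)·(2) + (3)·(6) = 24
18·t² − 48·t + 4 = 0  ⇒  m = 24² − 18·4 = 504
m = 504 > 0,  v_rel·d = 24 > 0  ⇒  inside

inside=yes margin=504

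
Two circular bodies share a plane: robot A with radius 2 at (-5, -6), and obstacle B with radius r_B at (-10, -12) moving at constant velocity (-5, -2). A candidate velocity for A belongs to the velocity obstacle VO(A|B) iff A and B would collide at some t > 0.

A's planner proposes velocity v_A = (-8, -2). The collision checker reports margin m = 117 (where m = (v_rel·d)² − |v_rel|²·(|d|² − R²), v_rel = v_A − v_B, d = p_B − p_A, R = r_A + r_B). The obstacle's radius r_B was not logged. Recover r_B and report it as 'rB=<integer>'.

m = 117
d = (-5, -6);  v_rel = (-3, 0),  |v_rel|² = 9
v_rel×d = (-3)·(-6) − (0)·(-5) = 18
since m = R²·9 − 18²:  R² = (324 + 117) / 9 = 49
R = √49 = 7  ⇒  r_B = 7 − 2 = 5

rB=5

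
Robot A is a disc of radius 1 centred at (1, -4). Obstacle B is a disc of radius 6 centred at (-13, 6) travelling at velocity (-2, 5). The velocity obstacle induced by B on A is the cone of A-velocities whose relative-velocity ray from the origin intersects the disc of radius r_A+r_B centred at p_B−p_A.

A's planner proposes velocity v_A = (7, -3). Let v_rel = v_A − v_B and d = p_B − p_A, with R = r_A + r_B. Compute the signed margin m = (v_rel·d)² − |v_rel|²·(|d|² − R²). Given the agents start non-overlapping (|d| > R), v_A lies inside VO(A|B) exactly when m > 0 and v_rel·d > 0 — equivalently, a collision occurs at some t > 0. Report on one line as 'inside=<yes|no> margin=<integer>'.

d = (-14, 10),  |d|² = 296;  R = 1+6 = 7,  c = 296−7² = 247
v_rel = (9, -8),  |v_rel|² = 145;  v_rel·d = (9)·(-14) + (-8)·(10) = -206
145·t² + 412·t + 247 = 0  ⇒  m = (-206)² − 145·247 = 6621
m = 6621 > 0,  v_rel·d = -206 < 0  ⇒  outside

inside=no margin=6621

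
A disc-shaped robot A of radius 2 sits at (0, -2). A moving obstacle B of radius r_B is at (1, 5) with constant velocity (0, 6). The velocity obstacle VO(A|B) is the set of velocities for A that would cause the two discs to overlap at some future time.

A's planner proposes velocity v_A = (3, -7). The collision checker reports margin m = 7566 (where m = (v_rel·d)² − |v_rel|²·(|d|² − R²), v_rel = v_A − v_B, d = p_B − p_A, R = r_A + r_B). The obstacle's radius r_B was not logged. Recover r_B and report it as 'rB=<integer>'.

m = 7566
d = (1, 7);  v_rel = (3, -13),  |v_rel|² = 178
v_rel×d = (3)·(7) − (-13)·(1) = 34
since m = R²·178 − 34²:  R² = (1156 + 7566) / 178 = 49
R = √49 = 7  ⇒  r_B = 7 − 2 = 5

rB=5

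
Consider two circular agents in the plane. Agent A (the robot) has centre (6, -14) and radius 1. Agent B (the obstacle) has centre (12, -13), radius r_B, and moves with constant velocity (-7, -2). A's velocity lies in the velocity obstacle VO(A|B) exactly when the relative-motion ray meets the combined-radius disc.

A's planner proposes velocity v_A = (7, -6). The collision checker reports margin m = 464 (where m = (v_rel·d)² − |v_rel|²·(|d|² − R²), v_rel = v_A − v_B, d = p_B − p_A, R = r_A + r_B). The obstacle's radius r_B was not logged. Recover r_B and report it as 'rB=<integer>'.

m = 464
d = (6, 1);  v_rel = (14, -4),  |v_rel|² = 212
v_rel×d = (14)·(1) − (-4)·(6) = 38
since m = R²·212 − 38²:  R² = (1444 + 464) / 212 = 9
R = √9 = 3  ⇒  r_B = 3 − 1 = 2

rB=2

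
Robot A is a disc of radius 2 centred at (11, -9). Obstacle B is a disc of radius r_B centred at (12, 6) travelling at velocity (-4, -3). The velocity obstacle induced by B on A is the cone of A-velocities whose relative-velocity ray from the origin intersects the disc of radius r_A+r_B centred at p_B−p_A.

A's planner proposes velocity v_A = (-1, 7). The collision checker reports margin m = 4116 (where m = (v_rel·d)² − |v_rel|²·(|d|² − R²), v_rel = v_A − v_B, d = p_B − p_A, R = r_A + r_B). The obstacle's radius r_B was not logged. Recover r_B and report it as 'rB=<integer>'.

m = 4116
d = (1, 15);  v_rel = (3, 10),  |v_rel|² = 109
v_rel×d = (3)·(15) − (10)·(1) = 35
since m = R²·109 − 35²:  R² = (1225 + 4116) / 109 = 49
R = √49 = 7  ⇒  r_B = 7 − 2 = 5

rB=5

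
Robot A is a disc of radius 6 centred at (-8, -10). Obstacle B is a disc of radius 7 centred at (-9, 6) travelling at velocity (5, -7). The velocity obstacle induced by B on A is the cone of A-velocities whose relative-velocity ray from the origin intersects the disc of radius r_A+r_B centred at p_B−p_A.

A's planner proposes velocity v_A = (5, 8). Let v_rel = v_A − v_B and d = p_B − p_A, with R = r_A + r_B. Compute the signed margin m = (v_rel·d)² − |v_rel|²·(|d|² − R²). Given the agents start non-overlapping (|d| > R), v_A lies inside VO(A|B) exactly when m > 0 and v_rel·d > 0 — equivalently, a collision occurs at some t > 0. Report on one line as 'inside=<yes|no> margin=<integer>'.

d = (-1, 16),  |d|² = 257;  R = 6+7 = 13,  c = 257−13² = 88
v_rel = (0, 15),  |v_rel|² = 225;  v_rel·d = (0)·(-1) + (15)·(16) = 240
225·t² − 480·t + 88 = 0  ⇒  m = 240² − 225·88 = 37800
m = 37800 > 0,  v_rel·d = 240 > 0  ⇒  inside

inside=yes margin=37800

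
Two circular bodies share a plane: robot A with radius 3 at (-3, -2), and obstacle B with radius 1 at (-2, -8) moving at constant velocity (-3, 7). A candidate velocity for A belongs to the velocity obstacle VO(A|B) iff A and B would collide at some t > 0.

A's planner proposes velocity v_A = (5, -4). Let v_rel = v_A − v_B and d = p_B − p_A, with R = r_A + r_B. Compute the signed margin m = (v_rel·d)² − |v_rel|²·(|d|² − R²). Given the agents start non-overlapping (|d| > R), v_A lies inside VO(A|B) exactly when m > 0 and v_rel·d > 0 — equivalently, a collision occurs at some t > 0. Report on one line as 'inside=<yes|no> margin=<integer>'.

d = (1, -6),  |d|² = 37;  R = 3+1 = 4,  c = 37−4² = 21
v_rel = (8, -11),  |v_rel|² = 185;  v_rel·d = (8)·(1) + (-11)·(-6) = 74
185·t² − 148·t + 21 = 0  ⇒  m = 74² − 185·21 = 1591
m = 1591 > 0,  v_rel·d = 74 > 0  ⇒  inside

inside=yes margin=1591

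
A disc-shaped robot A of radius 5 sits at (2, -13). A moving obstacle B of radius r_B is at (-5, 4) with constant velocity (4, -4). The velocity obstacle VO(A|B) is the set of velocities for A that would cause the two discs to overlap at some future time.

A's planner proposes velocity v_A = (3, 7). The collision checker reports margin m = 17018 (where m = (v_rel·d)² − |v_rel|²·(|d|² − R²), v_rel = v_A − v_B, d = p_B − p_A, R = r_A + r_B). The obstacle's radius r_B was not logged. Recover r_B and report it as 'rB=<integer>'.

m = 17018
d = (-7, 17);  v_rel = (-1, 11),  |v_rel|² = 122
v_rel×d = (-1)·(17) − (11)·(-7) = 60
since m = R²·122 − 60²:  R² = (3600 + 17018) / 122 = 169
R = √169 = 13  ⇒  r_B = 13 − 5 = 8

rB=8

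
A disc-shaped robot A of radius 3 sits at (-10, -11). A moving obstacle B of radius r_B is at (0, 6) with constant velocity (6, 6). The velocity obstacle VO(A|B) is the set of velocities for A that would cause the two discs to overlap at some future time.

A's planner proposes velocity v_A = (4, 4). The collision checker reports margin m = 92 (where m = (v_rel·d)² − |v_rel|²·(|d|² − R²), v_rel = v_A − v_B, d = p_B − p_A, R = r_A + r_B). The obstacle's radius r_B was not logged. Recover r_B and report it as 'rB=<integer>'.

m = 92
d = (10, 17);  v_rel = (-2, -2),  |v_rel|² = 8
v_rel×d = (-2)·(17) − (-2)·(10) = -14
since m = R²·8 − (-14)²:  R² = (196 + 92) / 8 = 36
R = √36 = 6  ⇒  r_B = 6 − 3 = 3

rB=3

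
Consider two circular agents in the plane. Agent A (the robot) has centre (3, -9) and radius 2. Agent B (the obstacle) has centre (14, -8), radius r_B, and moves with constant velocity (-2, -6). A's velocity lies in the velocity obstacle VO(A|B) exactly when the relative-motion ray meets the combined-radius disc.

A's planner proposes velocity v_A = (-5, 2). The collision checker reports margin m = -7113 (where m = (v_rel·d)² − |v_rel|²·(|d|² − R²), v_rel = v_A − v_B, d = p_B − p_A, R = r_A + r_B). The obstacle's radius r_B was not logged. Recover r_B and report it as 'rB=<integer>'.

m = -7113
d = (11, 1);  v_rel = (-3, 8),  |v_rel|² = 73
v_rel×d = (-3)·(1) − (8)·(11) = -91
since m = R²·73 − (-91)²:  R² = (8281 + -7113) / 73 = 16
R = √16 = 4  ⇒  r_B = 4 − 2 = 2

rB=2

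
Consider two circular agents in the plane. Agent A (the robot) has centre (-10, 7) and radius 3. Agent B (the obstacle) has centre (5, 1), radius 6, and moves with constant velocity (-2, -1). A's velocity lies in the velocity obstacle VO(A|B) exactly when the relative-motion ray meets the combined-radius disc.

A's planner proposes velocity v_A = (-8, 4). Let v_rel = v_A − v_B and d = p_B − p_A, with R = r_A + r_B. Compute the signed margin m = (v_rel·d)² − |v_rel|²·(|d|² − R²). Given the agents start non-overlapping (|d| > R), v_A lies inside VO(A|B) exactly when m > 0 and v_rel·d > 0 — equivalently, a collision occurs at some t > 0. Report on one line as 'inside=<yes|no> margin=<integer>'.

d = (15, -6),  |d|² = 261;  R = 3+6 = 9,  c = 261−9² = 180
v_rel = (-6, 5),  |v_rel|² = 61;  v_rel·d = (-6)·(15) + (5)·(-6) = -120
61·t² + 240·t + 180 = 0  ⇒  m = (-120)² − 61·180 = 3420
m = 3420 > 0,  v_rel·d = -120 < 0  ⇒  outside

inside=no margin=3420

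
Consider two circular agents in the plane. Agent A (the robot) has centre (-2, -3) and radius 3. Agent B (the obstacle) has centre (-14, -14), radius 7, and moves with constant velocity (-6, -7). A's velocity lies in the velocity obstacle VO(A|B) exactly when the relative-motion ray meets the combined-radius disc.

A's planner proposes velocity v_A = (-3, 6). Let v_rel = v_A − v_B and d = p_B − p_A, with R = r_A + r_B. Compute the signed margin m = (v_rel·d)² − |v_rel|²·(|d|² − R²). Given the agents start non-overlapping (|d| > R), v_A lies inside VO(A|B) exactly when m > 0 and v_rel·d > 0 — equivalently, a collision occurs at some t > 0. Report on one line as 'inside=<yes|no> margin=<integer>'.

d = (-12, -11),  |d|² = 265;  R = 3+7 = 10,  c = 265−10² = 165
v_rel = (3, 13),  |v_rel|² = 178;  v_rel·d = (3)·(-12) + (13)·(-11) = -179
178·t² + 358·t + 165 = 0  ⇒  m = (-179)² − 178·165 = 2671
m = 2671 > 0,  v_rel·d = -179 < 0  ⇒  outside

inside=no margin=2671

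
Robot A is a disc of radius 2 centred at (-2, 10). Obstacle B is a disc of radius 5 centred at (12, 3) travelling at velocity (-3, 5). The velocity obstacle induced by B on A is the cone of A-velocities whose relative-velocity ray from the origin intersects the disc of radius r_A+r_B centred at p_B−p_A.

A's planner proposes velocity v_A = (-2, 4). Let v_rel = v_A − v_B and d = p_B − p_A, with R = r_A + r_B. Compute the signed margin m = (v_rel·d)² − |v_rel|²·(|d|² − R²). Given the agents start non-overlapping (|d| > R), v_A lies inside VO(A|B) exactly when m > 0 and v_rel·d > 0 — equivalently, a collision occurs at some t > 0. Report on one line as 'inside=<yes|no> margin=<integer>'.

d = (14, -7),  |d|² = 245;  R = 2+5 = 7,  c = 245−7² = 196
v_rel = (1, -1),  |v_rel|² = 2;  v_rel·d = (1)·(14) + (-1)·(-7) = 21
2·t² − 42·t + 196 = 0  ⇒  m = 21² − 2·196 = 49
m = 49 > 0,  v_rel·d = 21 > 0  ⇒  inside

inside=yes margin=49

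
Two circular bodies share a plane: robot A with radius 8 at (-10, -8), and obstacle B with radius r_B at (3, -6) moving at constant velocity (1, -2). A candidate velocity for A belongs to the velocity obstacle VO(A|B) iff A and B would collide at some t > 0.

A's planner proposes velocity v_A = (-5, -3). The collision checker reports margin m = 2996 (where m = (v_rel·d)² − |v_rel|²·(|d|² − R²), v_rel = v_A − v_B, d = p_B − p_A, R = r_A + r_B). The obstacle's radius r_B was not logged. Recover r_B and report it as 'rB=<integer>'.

m = 2996
d = (13, 2);  v_rel = (-6, -1),  |v_rel|² = 37
v_rel×d = (-6)·(2) − (-1)·(13) = 1
since m = R²·37 − 1²:  R² = (1 + 2996) / 37 = 81
R = √81 = 9  ⇒  r_B = 9 − 8 = 1

rB=1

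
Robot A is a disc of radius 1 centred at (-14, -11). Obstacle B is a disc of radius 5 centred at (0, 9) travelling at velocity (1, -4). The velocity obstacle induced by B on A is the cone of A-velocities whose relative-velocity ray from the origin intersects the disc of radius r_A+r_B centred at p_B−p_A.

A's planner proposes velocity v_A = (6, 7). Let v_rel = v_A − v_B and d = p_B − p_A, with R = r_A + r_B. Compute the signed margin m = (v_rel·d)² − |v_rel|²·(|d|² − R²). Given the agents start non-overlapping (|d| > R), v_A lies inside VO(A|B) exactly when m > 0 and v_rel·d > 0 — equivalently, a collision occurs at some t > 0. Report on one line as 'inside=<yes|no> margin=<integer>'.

d = (14, 20),  |d|² = 596;  R = 1+5 = 6,  c = 596−6² = 560
v_rel = (5, 11),  |v_rel|² = 146;  v_rel·d = (5)·(14) + (11)·(20) = 290
146·t² − 580·t + 560 = 0  ⇒  m = 290² − 146·560 = 2340
m = 2340 > 0,  v_rel·d = 290 > 0  ⇒  inside

inside=yes margin=2340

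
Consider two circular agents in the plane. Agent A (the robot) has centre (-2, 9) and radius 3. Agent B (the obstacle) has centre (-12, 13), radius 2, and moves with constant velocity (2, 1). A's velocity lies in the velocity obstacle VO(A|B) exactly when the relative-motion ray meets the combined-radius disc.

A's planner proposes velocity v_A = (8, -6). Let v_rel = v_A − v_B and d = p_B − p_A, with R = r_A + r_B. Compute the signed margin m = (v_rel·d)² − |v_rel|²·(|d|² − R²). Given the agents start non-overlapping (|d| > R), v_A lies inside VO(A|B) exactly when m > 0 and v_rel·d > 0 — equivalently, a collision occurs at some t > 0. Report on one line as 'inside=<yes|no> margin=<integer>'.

d = (-10, 4),  |d|² = 116;  R = 3+2 = 5,  c = 116−5² = 91
v_rel = (6, -7),  |v_rel|² = 85;  v_rel·d = (6)·(-10) + (-7)·(4) = -88
85·t² + 176·t + 91 = 0  ⇒  m = (-88)² − 85·91 = 9
m = 9 > 0,  v_rel·d = -88 < 0  ⇒  outside

inside=no margin=9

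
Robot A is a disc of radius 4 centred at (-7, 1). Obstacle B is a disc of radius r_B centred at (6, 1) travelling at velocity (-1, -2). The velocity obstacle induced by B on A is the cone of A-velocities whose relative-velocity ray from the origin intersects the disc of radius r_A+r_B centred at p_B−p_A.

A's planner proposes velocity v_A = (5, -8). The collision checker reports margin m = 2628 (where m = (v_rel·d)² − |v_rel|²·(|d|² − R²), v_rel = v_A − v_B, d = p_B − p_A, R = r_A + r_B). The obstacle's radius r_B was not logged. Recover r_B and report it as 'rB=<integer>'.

m = 2628
d = (13, 0);  v_rel = (6, -6),  |v_rel|² = 72
v_rel×d = (6)·(0) − (-6)·(13) = 78
since m = R²·72 − 78²:  R² = (6084 + 2628) / 72 = 121
R = √121 = 11  ⇒  r_B = 11 − 4 = 7

rB=7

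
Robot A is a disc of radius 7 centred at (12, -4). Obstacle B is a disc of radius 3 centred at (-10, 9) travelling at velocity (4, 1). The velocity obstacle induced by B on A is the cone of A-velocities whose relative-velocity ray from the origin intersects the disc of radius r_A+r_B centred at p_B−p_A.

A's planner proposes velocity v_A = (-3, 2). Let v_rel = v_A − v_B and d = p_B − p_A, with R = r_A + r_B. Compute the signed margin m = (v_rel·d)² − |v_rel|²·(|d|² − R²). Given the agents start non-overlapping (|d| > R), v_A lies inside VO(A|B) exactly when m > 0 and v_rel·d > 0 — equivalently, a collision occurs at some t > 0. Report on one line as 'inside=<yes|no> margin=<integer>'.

d = (-22, 13),  |d|² = 653;  R = 7+3 = 10,  c = 653−10² = 553
v_rel = (-7, 1),  |v_rel|² = 50;  v_rel·d = (-7)·(-22) + (1)·(13) = 167
50·t² − 334·t + 553 = 0  ⇒  m = 167² − 50·553 = 239
m = 239 > 0,  v_rel·d = 167 > 0  ⇒  inside

inside=yes margin=239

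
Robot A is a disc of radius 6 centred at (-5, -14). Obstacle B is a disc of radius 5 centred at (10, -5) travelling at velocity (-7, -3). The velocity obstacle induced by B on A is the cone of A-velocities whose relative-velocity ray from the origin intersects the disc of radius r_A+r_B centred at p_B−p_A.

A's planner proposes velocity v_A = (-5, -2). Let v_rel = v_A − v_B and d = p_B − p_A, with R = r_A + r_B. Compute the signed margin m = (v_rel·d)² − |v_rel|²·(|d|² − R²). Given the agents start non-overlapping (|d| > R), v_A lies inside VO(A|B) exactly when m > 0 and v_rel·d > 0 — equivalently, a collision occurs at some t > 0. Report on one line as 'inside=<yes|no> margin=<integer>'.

d = (15, 9),  |d|² = 306;  R = 6+5 = 11,  c = 306−11² = 185
v_rel = (2, 1),  |v_rel|² = 5;  v_rel·d = (2)·(15) + (1)·(9) = 39
5·t² − 78·t + 185 = 0  ⇒  m = 39² − 5·185 = 596
m = 596 > 0,  v_rel·d = 39 > 0  ⇒  inside

inside=yes margin=596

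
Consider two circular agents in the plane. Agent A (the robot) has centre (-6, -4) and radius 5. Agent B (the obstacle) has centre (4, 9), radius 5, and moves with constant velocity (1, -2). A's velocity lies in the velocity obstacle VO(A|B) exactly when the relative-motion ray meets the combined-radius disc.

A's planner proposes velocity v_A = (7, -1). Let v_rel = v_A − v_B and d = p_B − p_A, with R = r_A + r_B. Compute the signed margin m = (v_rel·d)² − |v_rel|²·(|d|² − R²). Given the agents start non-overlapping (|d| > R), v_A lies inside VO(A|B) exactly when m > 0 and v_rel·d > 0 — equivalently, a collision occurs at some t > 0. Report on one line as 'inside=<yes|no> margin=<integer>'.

d = (10, 13),  |d|² = 269;  R = 5+5 = 10,  c = 269−10² = 169
v_rel = (6, 1),  |v_rel|² = 37;  v_rel·d = (6)·(10) + (1)·(13) = 73
37·t² − 146·t + 169 = 0  ⇒  m = 73² − 37·169 = -924
m = -924 < 0,  v_rel·d = 73 > 0  ⇒  outside

inside=no margin=-924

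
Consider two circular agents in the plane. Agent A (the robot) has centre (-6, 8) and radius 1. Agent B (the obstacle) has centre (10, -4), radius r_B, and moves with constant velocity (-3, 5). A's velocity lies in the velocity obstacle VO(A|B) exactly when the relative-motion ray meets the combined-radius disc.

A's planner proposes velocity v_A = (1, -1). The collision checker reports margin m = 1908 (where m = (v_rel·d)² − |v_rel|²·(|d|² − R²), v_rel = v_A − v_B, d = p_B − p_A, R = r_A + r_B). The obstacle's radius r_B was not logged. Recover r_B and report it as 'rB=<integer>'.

m = 1908
d = (16, -12);  v_rel = (4, -6),  |v_rel|² = 52
v_rel×d = (4)·(-12) − (-6)·(16) = 48
since m = R²·52 − 48²:  R² = (2304 + 1908) / 52 = 81
R = √81 = 9  ⇒  r_B = 9 − 1 = 8

rB=8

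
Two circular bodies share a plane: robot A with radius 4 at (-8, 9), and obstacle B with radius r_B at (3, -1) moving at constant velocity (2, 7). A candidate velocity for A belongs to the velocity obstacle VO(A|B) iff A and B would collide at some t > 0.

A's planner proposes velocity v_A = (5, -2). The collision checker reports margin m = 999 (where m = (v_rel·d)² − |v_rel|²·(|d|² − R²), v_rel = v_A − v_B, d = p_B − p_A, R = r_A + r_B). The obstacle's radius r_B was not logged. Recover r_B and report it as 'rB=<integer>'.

m = 999
d = (11, -10);  v_rel = (3, -9),  |v_rel|² = 90
v_rel×d = (3)·(-10) − (-9)·(11) = 69
since m = R²·90 − 69²:  R² = (4761 + 999) / 90 = 64
R = √64 = 8  ⇒  r_B = 8 − 4 = 4

rB=4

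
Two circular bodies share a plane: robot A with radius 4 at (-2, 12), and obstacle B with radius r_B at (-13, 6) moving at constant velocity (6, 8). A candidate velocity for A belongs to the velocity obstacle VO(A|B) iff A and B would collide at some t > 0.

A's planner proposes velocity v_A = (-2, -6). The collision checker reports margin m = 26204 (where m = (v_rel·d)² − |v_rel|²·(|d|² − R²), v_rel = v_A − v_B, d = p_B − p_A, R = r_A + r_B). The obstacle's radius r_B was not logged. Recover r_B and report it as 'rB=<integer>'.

m = 26204
d = (-11, -6);  v_rel = (-8, -14),  |v_rel|² = 260
v_rel×d = (-8)·(-6) − (-14)·(-11) = -106
since m = R²·260 − (-106)²:  R² = (11236 + 26204) / 260 = 144
R = √144 = 12  ⇒  r_B = 12 − 4 = 8

rB=8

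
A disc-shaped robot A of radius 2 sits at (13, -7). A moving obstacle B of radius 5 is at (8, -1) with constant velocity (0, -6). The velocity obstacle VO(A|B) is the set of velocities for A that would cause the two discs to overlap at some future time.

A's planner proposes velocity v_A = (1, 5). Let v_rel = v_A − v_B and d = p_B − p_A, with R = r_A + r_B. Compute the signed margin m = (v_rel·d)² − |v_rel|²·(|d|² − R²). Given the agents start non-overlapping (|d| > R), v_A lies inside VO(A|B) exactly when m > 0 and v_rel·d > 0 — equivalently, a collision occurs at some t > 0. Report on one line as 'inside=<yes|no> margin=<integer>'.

d = (-5, 6),  |d|² = 61;  R = 2+5 = 7,  c = 61−7² = 12
v_rel = (1, 11),  |v_rel|² = 122;  v_rel·d = (1)·(-5) + (11)·(6) = 61
122·t² − 122·t + 12 = 0  ⇒  m = 61² − 122·12 = 2257
m = 2257 > 0,  v_rel·d = 61 > 0  ⇒  inside

inside=yes margin=2257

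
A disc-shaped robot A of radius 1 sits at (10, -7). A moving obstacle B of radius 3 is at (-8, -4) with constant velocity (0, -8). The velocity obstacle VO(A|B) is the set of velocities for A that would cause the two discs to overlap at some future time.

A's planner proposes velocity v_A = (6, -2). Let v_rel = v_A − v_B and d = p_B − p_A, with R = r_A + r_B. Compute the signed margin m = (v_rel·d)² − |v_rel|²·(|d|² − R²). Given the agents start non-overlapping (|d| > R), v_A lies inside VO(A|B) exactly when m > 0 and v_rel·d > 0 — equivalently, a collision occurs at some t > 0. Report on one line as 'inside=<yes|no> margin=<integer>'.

d = (-18, 3),  |d|² = 333;  R = 1+3 = 4,  c = 333−4² = 317
v_rel = (6, 6),  |v_rel|² = 72;  v_rel·d = (6)·(-18) + (6)·(3) = -90
72·t² + 180·t + 317 = 0  ⇒  m = (-90)² − 72·317 = -14724
m = -14724 < 0,  v_rel·d = -90 < 0  ⇒  outside

inside=no margin=-14724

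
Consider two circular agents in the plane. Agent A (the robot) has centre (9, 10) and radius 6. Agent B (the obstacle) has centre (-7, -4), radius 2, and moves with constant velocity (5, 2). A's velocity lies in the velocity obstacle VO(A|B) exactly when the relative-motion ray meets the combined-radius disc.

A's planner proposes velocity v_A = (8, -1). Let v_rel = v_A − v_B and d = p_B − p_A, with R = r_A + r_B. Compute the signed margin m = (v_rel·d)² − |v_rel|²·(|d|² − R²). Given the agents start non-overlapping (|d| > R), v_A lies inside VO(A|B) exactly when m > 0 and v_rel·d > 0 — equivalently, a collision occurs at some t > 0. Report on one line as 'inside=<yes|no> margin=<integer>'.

d = (-16, -14),  |d|² = 452;  R = 6+2 = 8,  c = 452−8² = 388
v_rel = (3, -3),  |v_rel|² = 18;  v_rel·d = (3)·(-16) + (-3)·(-14) = -6
18·t² + 12·t + 388 = 0  ⇒  m = (-6)² − 18·388 = -6948
m = -6948 < 0,  v_rel·d = -6 < 0  ⇒  outside

inside=no margin=-6948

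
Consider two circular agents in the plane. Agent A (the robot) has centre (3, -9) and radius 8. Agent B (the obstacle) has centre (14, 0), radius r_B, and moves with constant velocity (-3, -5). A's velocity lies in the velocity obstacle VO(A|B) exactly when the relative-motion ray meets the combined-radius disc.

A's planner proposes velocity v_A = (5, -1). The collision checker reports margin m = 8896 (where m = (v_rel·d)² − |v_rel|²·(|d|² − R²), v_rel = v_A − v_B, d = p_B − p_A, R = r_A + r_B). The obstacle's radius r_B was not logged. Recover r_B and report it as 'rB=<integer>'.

m = 8896
d = (11, 9);  v_rel = (8, 4),  |v_rel|² = 80
v_rel×d = (8)·(9) − (4)·(11) = 28
since m = R²·80 − 28²:  R² = (784 + 8896) / 80 = 121
R = √121 = 11  ⇒  r_B = 11 − 8 = 3

rB=3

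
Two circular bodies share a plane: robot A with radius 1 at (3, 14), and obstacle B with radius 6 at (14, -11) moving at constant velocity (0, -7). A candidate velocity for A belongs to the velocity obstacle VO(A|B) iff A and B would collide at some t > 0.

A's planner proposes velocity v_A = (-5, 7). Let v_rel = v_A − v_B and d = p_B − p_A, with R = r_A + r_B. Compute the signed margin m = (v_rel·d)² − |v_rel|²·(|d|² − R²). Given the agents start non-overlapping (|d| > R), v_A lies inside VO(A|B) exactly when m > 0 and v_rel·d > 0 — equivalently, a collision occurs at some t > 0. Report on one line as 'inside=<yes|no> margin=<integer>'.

d = (11, -25),  |d|² = 746;  R = 1+6 = 7,  c = 746−7² = 697
v_rel = (-5, 14),  |v_rel|² = 221;  v_rel·d = (-5)·(11) + (14)·(-25) = -405
221·t² + 810·t + 697 = 0  ⇒  m = (-405)² − 221·697 = 9988
m = 9988 > 0,  v_rel·d = -405 < 0  ⇒  outside

inside=no margin=9988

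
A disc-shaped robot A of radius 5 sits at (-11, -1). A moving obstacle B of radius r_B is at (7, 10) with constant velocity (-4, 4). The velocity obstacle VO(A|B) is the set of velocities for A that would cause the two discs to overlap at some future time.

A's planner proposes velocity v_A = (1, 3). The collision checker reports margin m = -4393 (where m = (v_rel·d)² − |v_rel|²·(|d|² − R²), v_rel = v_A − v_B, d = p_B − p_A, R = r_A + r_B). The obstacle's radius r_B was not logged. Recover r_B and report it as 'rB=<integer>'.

m = -4393
d = (18, 11);  v_rel = (5, -1),  |v_rel|² = 26
v_rel×d = (5)·(11) − (-1)·(18) = 73
since m = R²·26 − 73²:  R² = (5329 + -4393) / 26 = 36
R = √36 = 6  ⇒  r_B = 6 − 5 = 1

rB=1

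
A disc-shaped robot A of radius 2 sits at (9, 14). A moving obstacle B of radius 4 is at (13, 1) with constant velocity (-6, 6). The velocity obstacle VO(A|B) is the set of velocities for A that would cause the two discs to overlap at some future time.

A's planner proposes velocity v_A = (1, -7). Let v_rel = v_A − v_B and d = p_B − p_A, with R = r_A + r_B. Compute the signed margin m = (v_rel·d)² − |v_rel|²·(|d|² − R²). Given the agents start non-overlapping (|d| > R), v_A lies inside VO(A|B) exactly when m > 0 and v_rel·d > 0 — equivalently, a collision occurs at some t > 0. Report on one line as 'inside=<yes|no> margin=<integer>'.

d = (4, -13),  |d|² = 185;  R = 2+4 = 6,  c = 185−6² = 149
v_rel = (7, -13),  |v_rel|² = 218;  v_rel·d = (7)·(4) + (-13)·(-13) = 197
218·t² − 394·t + 149 = 0  ⇒  m = 197² − 218·149 = 6327
m = 6327 > 0,  v_rel·d = 197 > 0  ⇒  inside

inside=yes margin=6327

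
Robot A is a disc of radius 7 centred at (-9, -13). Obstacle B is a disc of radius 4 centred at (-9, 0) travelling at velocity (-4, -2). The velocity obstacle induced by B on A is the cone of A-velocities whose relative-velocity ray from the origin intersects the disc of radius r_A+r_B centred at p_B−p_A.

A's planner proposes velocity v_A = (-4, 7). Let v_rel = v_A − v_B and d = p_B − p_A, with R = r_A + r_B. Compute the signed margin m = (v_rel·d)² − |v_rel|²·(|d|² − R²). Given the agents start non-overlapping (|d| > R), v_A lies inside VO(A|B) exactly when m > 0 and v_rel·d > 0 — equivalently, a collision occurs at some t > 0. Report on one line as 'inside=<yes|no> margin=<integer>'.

d = (0, 13),  |d|² = 169;  R = 7+4 = 11,  c = 169−11² = 48
v_rel = (0, 9),  |v_rel|² = 81;  v_rel·d = (0)·(0) + (9)·(13) = 117
81·t² − 234·t + 48 = 0  ⇒  m = 117² − 81·48 = 9801
m = 9801 > 0,  v_rel·d = 117 > 0  ⇒  inside

inside=yes margin=9801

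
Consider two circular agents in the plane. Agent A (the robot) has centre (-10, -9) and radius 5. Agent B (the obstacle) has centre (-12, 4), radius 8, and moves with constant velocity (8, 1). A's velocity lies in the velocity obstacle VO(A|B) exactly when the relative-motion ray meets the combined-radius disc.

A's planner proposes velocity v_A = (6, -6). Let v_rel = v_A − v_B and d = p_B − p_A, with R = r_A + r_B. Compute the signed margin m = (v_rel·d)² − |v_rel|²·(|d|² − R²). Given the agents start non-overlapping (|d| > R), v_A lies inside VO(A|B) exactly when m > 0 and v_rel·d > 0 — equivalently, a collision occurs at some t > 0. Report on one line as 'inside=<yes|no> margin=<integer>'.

d = (-2, 13),  |d|² = 173;  R = 5+8 = 13,  c = 173−13² = 4
v_rel = (-2, -7),  |v_rel|² = 53;  v_rel·d = (-2)·(-2) + (-7)·(13) = -87
53·t² + 174·t + 4 = 0  ⇒  m = (-87)² − 53·4 = 7357
m = 7357 > 0,  v_rel·d = -87 < 0  ⇒  outside

inside=no margin=7357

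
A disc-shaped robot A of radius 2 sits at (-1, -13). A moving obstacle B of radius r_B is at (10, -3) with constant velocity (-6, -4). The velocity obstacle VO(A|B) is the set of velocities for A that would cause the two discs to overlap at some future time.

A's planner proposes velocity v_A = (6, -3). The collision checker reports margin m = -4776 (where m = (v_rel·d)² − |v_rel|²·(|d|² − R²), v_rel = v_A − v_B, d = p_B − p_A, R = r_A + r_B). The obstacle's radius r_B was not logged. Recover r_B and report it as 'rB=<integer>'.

m = -4776
d = (11, 10);  v_rel = (12, 1),  |v_rel|² = 145
v_rel×d = (12)·(10) − (1)·(11) = 109
since m = R²·145 − 109²:  R² = (11881 + -4776) / 145 = 49
R = √49 = 7  ⇒  r_B = 7 − 2 = 5

rB=5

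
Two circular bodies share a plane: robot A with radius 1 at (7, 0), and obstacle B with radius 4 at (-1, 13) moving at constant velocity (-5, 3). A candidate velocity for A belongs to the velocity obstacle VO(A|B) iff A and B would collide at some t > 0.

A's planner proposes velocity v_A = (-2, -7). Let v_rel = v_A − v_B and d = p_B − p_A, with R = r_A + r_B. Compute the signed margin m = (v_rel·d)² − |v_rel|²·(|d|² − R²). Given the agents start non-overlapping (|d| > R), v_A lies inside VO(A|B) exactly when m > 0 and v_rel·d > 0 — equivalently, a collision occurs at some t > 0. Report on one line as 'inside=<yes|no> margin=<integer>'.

d = (-8, 13),  |d|² = 233;  R = 1+4 = 5,  c = 233−5² = 208
v_rel = (3, -10),  |v_rel|² = 109;  v_rel·d = (3)·(-8) + (-10)·(13) = -154
109·t² + 308·t + 208 = 0  ⇒  m = (-154)² − 109·208 = 1044
m = 1044 > 0,  v_rel·d = -154 < 0  ⇒  outside

inside=no margin=1044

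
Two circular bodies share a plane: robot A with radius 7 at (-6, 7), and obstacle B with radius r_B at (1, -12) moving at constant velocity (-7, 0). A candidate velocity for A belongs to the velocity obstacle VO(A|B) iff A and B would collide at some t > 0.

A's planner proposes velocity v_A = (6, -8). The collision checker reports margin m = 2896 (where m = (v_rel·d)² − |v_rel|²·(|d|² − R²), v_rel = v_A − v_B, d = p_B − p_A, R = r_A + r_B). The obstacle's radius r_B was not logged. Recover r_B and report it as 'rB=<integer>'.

m = 2896
d = (7, -19);  v_rel = (13, -8),  |v_rel|² = 233
v_rel×d = (13)·(-19) − (-8)·(7) = -191
since m = R²·233 − (-191)²:  R² = (36481 + 2896) / 233 = 169
R = √169 = 13  ⇒  r_B = 13 − 7 = 6

rB=6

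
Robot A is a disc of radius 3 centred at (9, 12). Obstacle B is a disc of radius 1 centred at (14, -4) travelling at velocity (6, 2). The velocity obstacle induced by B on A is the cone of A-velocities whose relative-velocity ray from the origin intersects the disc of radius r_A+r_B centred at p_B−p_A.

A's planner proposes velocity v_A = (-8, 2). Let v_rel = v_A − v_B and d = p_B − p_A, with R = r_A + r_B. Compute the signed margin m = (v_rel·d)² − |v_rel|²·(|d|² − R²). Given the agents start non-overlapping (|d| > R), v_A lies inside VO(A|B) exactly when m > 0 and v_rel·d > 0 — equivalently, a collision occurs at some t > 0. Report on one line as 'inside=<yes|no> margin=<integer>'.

d = (5, -16),  |d|² = 281;  R = 3+1 = 4,  c = 281−4² = 265
v_rel = (-14, 0),  |v_rel|² = 196;  v_rel·d = (-14)·(5) + (0)·(-16) = -70
196·t² + 140·t + 265 = 0  ⇒  m = (-70)² − 196·265 = -47040
m = -47040 < 0,  v_rel·d = -70 < 0  ⇒  outside

inside=no margin=-47040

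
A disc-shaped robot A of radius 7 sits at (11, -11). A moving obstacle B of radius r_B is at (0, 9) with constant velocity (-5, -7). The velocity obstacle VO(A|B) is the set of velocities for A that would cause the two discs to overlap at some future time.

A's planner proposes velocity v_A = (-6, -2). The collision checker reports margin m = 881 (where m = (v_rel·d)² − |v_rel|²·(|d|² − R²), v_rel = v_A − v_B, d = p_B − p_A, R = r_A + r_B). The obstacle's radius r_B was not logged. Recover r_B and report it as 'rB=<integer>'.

m = 881
d = (-11, 20);  v_rel = (-1, 5),  |v_rel|² = 26
v_rel×d = (-1)·(20) − (5)·(-11) = 35
since m = R²·26 − 35²:  R² = (1225 + 881) / 26 = 81
R = √81 = 9  ⇒  r_B = 9 − 7 = 2

rB=2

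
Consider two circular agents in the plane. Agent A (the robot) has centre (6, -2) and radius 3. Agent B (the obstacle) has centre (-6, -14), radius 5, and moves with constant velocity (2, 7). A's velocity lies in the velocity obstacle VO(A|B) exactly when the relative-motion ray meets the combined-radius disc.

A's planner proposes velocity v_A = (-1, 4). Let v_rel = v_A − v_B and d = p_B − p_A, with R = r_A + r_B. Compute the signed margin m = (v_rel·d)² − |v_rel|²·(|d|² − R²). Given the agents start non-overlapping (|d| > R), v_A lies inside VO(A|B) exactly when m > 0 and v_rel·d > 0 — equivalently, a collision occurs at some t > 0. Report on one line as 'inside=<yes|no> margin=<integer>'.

d = (-12, -12),  |d|² = 288;  R = 3+5 = 8,  c = 288−8² = 224
v_rel = (-3, -3),  |v_rel|² = 18;  v_rel·d = (-3)·(-12) + (-3)·(-12) = 72
18·t² − 144·t + 224 = 0  ⇒  m = 72² − 18·224 = 1152
m = 1152 > 0,  v_rel·d = 72 > 0  ⇒  inside

inside=yes margin=1152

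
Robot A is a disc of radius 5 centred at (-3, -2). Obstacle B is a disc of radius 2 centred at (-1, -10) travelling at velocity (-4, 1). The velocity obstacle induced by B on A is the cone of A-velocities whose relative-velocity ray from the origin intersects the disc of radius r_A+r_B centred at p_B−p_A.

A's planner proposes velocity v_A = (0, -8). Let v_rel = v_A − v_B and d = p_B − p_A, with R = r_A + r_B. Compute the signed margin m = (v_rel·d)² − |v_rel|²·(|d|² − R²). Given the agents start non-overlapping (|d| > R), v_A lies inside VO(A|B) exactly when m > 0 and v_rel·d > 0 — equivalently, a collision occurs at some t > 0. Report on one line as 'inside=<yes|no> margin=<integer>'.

d = (2, -8),  |d|² = 68;  R = 5+2 = 7,  c = 68−7² = 19
v_rel = (4, -9),  |v_rel|² = 97;  v_rel·d = (4)·(2) + (-9)·(-8) = 80
97·t² − 160·t + 19 = 0  ⇒  m = 80² − 97·19 = 4557
m = 4557 > 0,  v_rel·d = 80 > 0  ⇒  inside

inside=yes margin=4557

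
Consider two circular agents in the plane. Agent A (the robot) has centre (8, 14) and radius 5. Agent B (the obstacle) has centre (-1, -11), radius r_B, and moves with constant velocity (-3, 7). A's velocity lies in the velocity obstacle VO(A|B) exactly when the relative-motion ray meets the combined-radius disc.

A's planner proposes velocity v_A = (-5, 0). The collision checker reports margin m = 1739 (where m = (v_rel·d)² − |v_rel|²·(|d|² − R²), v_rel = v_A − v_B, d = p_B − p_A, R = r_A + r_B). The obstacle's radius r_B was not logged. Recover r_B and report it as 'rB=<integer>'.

m = 1739
d = (-9, -25);  v_rel = (-2, -7),  |v_rel|² = 53
v_rel×d = (-2)·(-25) − (-7)·(-9) = -13
since m = R²·53 − (-13)²:  R² = (169 + 1739) / 53 = 36
R = √36 = 6  ⇒  r_B = 6 − 5 = 1

rB=1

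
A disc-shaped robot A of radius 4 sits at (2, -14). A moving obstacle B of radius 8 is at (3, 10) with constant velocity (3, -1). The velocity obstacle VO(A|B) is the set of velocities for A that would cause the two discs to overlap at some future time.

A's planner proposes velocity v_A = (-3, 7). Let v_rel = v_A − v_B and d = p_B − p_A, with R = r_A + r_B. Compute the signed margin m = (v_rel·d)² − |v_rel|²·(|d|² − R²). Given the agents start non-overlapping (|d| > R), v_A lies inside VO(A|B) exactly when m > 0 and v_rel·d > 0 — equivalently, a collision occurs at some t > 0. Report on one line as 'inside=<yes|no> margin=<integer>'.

d = (1, 24),  |d|² = 577;  R = 4+8 = 12,  c = 577−12² = 433
v_rel = (-6, 8),  |v_rel|² = 100;  v_rel·d = (-6)·(1) + (8)·(24) = 186
100·t² − 372·t + 433 = 0  ⇒  m = 186² − 100·433 = -8704
m = -8704 < 0,  v_rel·d = 186 > 0  ⇒  outside

inside=no margin=-8704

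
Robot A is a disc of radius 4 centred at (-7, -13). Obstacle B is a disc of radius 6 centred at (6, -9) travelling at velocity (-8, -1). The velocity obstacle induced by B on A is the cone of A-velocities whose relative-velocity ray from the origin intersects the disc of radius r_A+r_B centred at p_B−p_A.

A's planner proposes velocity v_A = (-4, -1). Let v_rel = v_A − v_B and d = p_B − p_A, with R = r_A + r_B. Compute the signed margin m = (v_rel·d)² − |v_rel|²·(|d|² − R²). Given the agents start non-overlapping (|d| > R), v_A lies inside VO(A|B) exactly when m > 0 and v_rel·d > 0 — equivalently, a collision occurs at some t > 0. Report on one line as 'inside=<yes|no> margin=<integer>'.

d = (13, 4),  |d|² = 185;  R = 4+6 = 10,  c = 185−10² = 85
v_rel = (4, 0),  |v_rel|² = 16;  v_rel·d = (4)·(13) + (0)·(4) = 52
16·t² − 104·t + 85 = 0  ⇒  m = 52² − 16·85 = 1344
m = 1344 > 0,  v_rel·d = 52 > 0  ⇒  inside

inside=yes margin=1344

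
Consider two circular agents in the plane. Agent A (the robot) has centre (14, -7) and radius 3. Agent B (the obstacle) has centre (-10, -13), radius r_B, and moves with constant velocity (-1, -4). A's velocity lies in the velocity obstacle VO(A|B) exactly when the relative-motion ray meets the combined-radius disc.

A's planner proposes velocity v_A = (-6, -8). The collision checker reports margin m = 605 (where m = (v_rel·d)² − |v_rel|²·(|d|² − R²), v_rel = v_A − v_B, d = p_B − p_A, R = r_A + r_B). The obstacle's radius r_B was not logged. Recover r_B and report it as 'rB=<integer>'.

m = 605
d = (-24, -6);  v_rel = (-5, -4),  |v_rel|² = 41
v_rel×d = (-5)·(-6) − (-4)·(-24) = -66
since m = R²·41 − (-66)²:  R² = (4356 + 605) / 41 = 121
R = √121 = 11  ⇒  r_B = 11 − 3 = 8

rB=8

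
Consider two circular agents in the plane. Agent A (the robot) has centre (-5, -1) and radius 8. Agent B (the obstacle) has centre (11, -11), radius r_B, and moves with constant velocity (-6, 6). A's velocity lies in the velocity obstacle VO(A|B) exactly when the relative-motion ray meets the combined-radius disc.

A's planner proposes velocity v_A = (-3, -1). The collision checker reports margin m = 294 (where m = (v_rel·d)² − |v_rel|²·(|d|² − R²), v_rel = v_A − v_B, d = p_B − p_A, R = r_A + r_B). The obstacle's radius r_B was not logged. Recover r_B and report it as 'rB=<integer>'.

m = 294
d = (16, -10);  v_rel = (3, -7),  |v_rel|² = 58
v_rel×d = (3)·(-10) − (-7)·(16) = 82
since m = R²·58 − 82²:  R² = (6724 + 294) / 58 = 121
R = √121 = 11  ⇒  r_B = 11 − 8 = 3

rB=3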